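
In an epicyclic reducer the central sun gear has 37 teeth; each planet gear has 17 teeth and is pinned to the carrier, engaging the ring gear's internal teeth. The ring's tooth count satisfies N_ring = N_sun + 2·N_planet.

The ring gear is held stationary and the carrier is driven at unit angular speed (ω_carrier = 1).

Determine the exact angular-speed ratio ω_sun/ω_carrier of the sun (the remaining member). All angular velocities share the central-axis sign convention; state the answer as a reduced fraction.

N_ring = 37 + 2·17 = 71
37(ω_s−ω_c) = −71(ω_r−ω_c),  ω_r=0, ω_c=1
ω_s = 1 − (71/37)(0−1) = 108/37
ω_s/ω_c = 108/37

108/37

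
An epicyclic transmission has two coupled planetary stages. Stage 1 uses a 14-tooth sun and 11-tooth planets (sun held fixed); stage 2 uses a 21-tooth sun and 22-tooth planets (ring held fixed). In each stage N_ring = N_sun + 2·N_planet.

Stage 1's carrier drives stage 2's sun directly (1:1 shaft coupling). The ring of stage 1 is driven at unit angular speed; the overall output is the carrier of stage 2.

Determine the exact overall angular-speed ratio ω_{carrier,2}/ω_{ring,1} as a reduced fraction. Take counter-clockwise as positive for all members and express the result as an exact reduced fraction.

189/1075

Stage 1: N_ring = 14 + 2·11 = 36
Stage 1: 14(ω_s−ω_c) = −36(ω_r−ω_c),  ω_s=0, ω_r=1
Stage 1: 14(0−ω_c) = −36(1−ω_c)  ⇒  50ω_c = 36  ⇒  ω_c = 18/25
  ⇒ ω_c¹/ω_r¹ = 18/25
Stage 2: N_ring = 21 + 2·22 = 65
Stage 2: 21(ω_s−ω_c) = −65(ω_r−ω_c),  ω_r=0, ω_s=1
Stage 2: 21(1−ω_c) = −65(0−ω_c)  ⇒  86ω_c = 21  ⇒  ω_c = 21/86
  ⇒ ω_c²/ω_s² = 21/86
Coupling ω_s² = ω_c¹ ⇒ overall = 18/25 × 21/86 = 189/1075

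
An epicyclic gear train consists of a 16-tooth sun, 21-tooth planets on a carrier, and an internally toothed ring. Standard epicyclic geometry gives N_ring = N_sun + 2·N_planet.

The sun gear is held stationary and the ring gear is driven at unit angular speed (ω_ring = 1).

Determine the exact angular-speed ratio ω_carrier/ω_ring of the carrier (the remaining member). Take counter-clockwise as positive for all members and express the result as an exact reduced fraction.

29/37

N_ring = 16 + 2·21 = 58
16(ω_s−ω_c) = −58(ω_r−ω_c),  ω_s=0, ω_r=1
16(0−ω_c) = −58(1−ω_c)  ⇒  74ω_c = 58  ⇒  ω_c = 29/37
ω_c/ω_r = 29/37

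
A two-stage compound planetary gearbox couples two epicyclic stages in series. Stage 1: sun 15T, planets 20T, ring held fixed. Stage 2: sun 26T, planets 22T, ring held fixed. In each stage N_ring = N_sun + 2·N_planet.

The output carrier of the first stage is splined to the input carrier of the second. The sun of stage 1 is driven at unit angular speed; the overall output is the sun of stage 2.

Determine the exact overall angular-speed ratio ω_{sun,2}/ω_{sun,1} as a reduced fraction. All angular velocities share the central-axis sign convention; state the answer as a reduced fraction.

Stage 1: N_ring = 15 + 2·20 = 55
Stage 1: 15(ω_s−ω_c) = −55(ω_r−ω_c),  ω_r=0, ω_s=1
Stage 1: 15(1−ω_c) = −55(0−ω_c)  ⇒  70ω_c = 15  ⇒  ω_c = 3/14
  ⇒ ω_c¹/ω_s¹ = 3/14
Stage 2: N_ring = 26 + 2·22 = 70
Stage 2: 26(ω_s−ω_c) = −70(ω_r−ω_c),  ω_r=0, ω_c=1
Stage 2: ω_s = 1 − (70/26)(0−1) = 48/13
  ⇒ ω_s²/ω_c² = 48/13
Coupling ω_c² = ω_c¹ ⇒ overall = 3/14 × 48/13 = 72/91

72/91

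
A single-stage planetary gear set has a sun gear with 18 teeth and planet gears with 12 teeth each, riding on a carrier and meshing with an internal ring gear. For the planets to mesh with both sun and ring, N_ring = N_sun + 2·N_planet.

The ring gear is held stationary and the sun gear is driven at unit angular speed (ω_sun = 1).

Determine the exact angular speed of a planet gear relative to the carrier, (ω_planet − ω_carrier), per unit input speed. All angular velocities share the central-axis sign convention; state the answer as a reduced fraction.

N_ring = 18 + 2·12 = 42
18(ω_s−ω_c) = −42(ω_r−ω_c),  ω_r=0, ω_s=1
18(1−ω_c) = −42(0−ω_c)  ⇒  60ω_c = 18  ⇒  ω_c = 3/10
sun–planet: 18·(1−3/10) = −12·(ω_p−ω_c)  ⇒  ω_p−ω_c = −(18/12)·(7/10) = -21/20

-21/20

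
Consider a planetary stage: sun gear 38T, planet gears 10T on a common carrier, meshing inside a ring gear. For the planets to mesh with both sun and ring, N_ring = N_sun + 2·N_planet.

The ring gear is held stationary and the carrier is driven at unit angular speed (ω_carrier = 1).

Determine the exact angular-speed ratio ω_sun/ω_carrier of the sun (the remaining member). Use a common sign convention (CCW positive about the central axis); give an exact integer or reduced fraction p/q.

N_ring = 38 + 2·10 = 58
38(ω_s−ω_c) = −58(ω_r−ω_c),  ω_r=0, ω_c=1
ω_s = 1 − (58/38)(0−1) = 48/19
ω_s/ω_c = 48/19

48/19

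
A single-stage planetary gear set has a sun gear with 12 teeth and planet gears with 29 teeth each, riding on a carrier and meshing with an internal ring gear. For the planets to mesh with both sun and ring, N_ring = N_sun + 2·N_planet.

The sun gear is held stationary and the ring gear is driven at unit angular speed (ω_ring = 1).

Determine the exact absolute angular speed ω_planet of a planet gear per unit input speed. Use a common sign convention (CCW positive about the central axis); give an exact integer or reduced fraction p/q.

N_ring = 12 + 2·29 = 70
12(ω_s−ω_c) = −70(ω_r−ω_c),  ω_s=0, ω_r=1
12(0−ω_c) = −70(1−ω_c)  ⇒  82ω_c = 70  ⇒  ω_c = 35/41
sun–planet: 12·(0−35/41) = −29·(ω_p−ω_c)  ⇒  ω_p−ω_c = −(12/29)·(-35/41) = 420/1189
ω_p = 35/41 + 420/1189 = 35/29

35/29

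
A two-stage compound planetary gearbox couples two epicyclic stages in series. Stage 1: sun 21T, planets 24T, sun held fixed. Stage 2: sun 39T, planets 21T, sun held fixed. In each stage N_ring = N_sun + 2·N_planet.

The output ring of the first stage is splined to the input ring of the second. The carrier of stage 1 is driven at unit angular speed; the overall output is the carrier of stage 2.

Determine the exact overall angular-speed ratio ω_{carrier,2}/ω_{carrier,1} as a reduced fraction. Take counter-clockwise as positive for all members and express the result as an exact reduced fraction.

Stage 1: N_ring = 21 + 2·24 = 69
Stage 1: 21(ω_s−ω_c) = −69(ω_r−ω_c),  ω_s=0, ω_c=1
Stage 1: ω_r = 1 − (21/69)(0−1) = 30/23
  ⇒ ω_r¹/ω_c¹ = 30/23
Stage 2: N_ring = 39 + 2·21 = 81
Stage 2: 39(ω_s−ω_c) = −81(ω_r−ω_c),  ω_s=0, ω_r=1
Stage 2: 39(0−ω_c) = −81(1−ω_c)  ⇒  120ω_c = 81  ⇒  ω_c = 27/40
  ⇒ ω_c²/ω_r² = 27/40
Coupling ω_r² = ω_r¹ ⇒ overall = 30/23 × 27/40 = 81/92

81/92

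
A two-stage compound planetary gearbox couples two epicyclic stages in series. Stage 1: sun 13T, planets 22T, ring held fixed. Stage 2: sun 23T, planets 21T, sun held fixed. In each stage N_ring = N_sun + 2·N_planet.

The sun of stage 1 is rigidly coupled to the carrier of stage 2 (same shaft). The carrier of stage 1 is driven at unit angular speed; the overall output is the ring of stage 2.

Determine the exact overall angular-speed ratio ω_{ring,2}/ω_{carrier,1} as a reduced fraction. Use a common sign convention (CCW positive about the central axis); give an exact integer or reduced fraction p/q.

1232/169

Stage 1: N_ring = 13 + 2·22 = 57
Stage 1: 13(ω_s−ω_c) = −57(ω_r−ω_c),  ω_r=0, ω_c=1
Stage 1: ω_s = 1 − (57/13)(0−1) = 70/13
  ⇒ ω_s¹/ω_c¹ = 70/13
Stage 2: N_ring = 23 + 2·21 = 65
Stage 2: 23(ω_s−ω_c) = −65(ω_r−ω_c),  ω_s=0, ω_c=1
Stage 2: ω_r = 1 − (23/65)(0−1) = 88/65
  ⇒ ω_r²/ω_c² = 88/65
Coupling ω_c² = ω_s¹ ⇒ overall = 70/13 × 88/65 = 1232/169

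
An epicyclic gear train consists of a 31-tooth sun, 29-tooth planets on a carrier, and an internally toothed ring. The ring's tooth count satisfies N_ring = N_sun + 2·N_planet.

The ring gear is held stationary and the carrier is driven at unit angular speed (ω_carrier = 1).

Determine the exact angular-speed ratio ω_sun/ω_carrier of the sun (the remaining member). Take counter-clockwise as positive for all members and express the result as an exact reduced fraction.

120/31

N_ring = 31 + 2·29 = 89
31(ω_s−ω_c) = −89(ω_r−ω_c),  ω_r=0, ω_c=1
ω_s = 1 − (89/31)(0−1) = 120/31
ω_s/ω_c = 120/31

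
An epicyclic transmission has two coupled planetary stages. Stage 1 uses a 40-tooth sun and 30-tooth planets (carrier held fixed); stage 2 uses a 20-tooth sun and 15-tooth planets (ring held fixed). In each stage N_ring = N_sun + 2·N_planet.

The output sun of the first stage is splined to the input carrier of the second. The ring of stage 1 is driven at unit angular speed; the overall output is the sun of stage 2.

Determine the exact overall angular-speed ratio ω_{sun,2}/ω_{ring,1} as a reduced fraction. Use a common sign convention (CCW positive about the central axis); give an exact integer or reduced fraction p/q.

Stage 1: N_ring = 40 + 2·30 = 100
Stage 1: 40(ω_s−ω_c) = −100(ω_r−ω_c),  ω_c=0, ω_r=1
Stage 1: ω_s = 0 − (100/40)(1−0) = -5/2
  ⇒ ω_s¹/ω_r¹ = -5/2
Stage 2: N_ring = 20 + 2·15 = 50
Stage 2: 20(ω_s−ω_c) = −50(ω_r−ω_c),  ω_r=0, ω_c=1
Stage 2: ω_s = 1 − (50/20)(0−1) = 7/2
  ⇒ ω_s²/ω_c² = 7/2
Coupling ω_c² = ω_s¹ ⇒ overall = -5/2 × 7/2 = -35/4

-35/4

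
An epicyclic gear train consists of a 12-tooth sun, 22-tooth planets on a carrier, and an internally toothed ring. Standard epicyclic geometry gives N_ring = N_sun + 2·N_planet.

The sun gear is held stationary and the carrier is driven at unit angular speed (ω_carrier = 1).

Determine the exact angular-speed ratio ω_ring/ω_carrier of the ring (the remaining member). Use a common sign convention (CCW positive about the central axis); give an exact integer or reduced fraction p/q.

N_ring = 12 + 2·22 = 56
12(ω_s−ω_c) = −56(ω_r−ω_c),  ω_s=0, ω_c=1
ω_r = 1 − (12/56)(0−1) = 17/14
ω_r/ω_c = 17/14

17/14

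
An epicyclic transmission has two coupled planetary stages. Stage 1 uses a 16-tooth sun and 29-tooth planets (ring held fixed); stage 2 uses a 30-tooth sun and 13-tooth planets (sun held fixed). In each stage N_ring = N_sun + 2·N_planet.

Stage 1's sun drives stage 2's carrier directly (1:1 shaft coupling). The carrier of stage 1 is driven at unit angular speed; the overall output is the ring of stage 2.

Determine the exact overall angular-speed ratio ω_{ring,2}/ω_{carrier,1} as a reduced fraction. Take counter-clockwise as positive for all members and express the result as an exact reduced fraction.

Stage 1: N_ring = 16 + 2·29 = 74
Stage 1: 16(ω_s−ω_c) = −74(ω_r−ω_c),  ω_r=0, ω_c=1
Stage 1: ω_s = 1 − (74/16)(0−1) = 45/8
  ⇒ ω_s¹/ω_c¹ = 45/8
Stage 2: N_ring = 30 + 2·13 = 56
Stage 2: 30(ω_s−ω_c) = −56(ω_r−ω_c),  ω_s=0, ω_c=1
Stage 2: ω_r = 1 − (30/56)(0−1) = 43/28
  ⇒ ω_r²/ω_c² = 43/28
Coupling ω_c² = ω_s¹ ⇒ overall = 45/8 × 43/28 = 1935/224

1935/224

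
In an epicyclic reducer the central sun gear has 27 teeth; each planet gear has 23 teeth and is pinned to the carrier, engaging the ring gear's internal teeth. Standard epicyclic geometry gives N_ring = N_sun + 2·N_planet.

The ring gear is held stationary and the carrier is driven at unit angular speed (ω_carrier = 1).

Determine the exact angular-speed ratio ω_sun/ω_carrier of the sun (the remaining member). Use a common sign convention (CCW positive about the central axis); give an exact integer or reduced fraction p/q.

100/27

N_ring = 27 + 2·23 = 73
27(ω_s−ω_c) = −73(ω_r−ω_c),  ω_r=0, ω_c=1
ω_s = 1 − (73/27)(0−1) = 100/27
ω_s/ω_c = 100/27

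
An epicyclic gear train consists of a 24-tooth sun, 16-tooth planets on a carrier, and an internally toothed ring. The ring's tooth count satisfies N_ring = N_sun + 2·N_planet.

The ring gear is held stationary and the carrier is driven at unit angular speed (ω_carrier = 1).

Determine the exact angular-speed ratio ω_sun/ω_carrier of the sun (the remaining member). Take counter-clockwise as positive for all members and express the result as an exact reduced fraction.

10/3

N_ring = 24 + 2·16 = 56
24(ω_s−ω_c) = −56(ω_r−ω_c),  ω_r=0, ω_c=1
ω_s = 1 − (56/24)(0−1) = 10/3
ω_s/ω_c = 10/3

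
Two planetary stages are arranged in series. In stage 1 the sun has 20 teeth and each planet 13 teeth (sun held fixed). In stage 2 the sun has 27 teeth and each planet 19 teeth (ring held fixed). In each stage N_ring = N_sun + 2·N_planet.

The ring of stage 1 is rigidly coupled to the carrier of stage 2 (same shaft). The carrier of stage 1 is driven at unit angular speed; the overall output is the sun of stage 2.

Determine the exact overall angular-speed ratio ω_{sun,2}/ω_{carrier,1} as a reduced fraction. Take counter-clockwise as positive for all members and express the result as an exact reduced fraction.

44/9

Stage 1: N_ring = 20 + 2·13 = 46
Stage 1: 20(ω_s−ω_c) = −46(ω_r−ω_c),  ω_s=0, ω_c=1
Stage 1: ω_r = 1 − (20/46)(0−1) = 33/23
  ⇒ ω_r¹/ω_c¹ = 33/23
Stage 2: N_ring = 27 + 2·19 = 65
Stage 2: 27(ω_s−ω_c) = −65(ω_r−ω_c),  ω_r=0, ω_c=1
Stage 2: ω_s = 1 − (65/27)(0−1) = 92/27
  ⇒ ω_s²/ω_c² = 92/27
Coupling ω_c² = ω_r¹ ⇒ overall = 33/23 × 92/27 = 44/9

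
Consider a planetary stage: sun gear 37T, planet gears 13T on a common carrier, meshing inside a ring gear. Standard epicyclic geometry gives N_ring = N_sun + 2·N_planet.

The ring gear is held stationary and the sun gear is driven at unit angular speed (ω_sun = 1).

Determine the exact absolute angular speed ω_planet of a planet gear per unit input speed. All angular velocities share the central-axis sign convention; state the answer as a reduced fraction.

N_ring = 37 + 2·13 = 63
37(ω_s−ω_c) = −63(ω_r−ω_c),  ω_r=0, ω_s=1
37(1−ω_c) = −63(0−ω_c)  ⇒  100ω_c = 37  ⇒  ω_c = 37/100
sun–planet: 37·(1−37/100) = −13·(ω_p−ω_c)  ⇒  ω_p−ω_c = −(37/13)·(63/100) = -2331/1300
ω_p = 37/100 − 2331/1300 = -37/26

-37/26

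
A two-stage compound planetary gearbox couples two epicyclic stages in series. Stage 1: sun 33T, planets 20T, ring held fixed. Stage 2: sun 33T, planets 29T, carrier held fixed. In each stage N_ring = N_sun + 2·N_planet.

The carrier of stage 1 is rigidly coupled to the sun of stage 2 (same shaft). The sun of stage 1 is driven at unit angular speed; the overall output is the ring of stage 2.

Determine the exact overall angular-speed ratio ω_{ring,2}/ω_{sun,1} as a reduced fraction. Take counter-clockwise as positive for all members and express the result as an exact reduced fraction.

-1089/9646

Stage 1: N_ring = 33 + 2·20 = 73
Stage 1: 33(ω_s−ω_c) = −73(ω_r−ω_c),  ω_r=0, ω_s=1
Stage 1: 33(1−ω_c) = −73(0−ω_c)  ⇒  106ω_c = 33  ⇒  ω_c = 33/106
  ⇒ ω_c¹/ω_s¹ = 33/106
Stage 2: N_ring = 33 + 2·29 = 91
Stage 2: 33(ω_s−ω_c) = −91(ω_r−ω_c),  ω_c=0, ω_s=1
Stage 2: ω_r = 0 − (33/91)(1−0) = -33/91
  ⇒ ω_r²/ω_s² = -33/91
Coupling ω_s² = ω_c¹ ⇒ overall = 33/106 × -33/91 = -1089/9646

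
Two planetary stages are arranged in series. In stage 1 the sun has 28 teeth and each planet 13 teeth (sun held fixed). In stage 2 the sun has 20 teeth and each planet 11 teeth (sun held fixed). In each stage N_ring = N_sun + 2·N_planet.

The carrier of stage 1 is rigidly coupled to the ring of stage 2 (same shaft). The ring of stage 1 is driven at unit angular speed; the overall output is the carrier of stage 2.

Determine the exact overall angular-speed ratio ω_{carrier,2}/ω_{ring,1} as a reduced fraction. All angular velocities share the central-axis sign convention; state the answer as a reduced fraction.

Stage 1: N_ring = 28 + 2·13 = 54
Stage 1: 28(ω_s−ω_c) = −54(ω_r−ω_c),  ω_s=0, ω_r=1
Stage 1: 28(0−ω_c) = −54(1−ω_c)  ⇒  82ω_c = 54  ⇒  ω_c = 27/41
  ⇒ ω_c¹/ω_r¹ = 27/41
Stage 2: N_ring = 20 + 2·11 = 42
Stage 2: 20(ω_s−ω_c) = −42(ω_r−ω_c),  ω_s=0, ω_r=1
Stage 2: 20(0−ω_c) = −42(1−ω_c)  ⇒  62ω_c = 42  ⇒  ω_c = 21/31
  ⇒ ω_c²/ω_r² = 21/31
Coupling ω_r² = ω_c¹ ⇒ overall = 27/41 × 21/31 = 567/1271

567/1271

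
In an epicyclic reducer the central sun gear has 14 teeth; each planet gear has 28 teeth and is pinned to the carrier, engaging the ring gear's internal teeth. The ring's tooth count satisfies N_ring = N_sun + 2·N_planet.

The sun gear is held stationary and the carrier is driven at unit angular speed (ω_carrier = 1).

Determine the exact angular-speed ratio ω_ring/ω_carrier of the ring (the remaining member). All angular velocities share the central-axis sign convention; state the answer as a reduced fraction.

N_ring = 14 + 2·28 = 70
14(ω_s−ω_c) = −70(ω_r−ω_c),  ω_s=0, ω_c=1
ω_r = 1 − (14/70)(0−1) = 6/5
ω_r/ω_c = 6/5

6/5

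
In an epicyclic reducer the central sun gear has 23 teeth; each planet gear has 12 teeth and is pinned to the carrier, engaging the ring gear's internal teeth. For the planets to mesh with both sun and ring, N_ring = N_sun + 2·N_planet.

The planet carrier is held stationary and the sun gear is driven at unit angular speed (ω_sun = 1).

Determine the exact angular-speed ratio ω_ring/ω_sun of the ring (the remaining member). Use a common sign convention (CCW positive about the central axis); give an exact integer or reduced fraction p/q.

N_ring = 23 + 2·12 = 47
23(ω_s−ω_c) = −47(ω_r−ω_c),  ω_c=0, ω_s=1
ω_r = 0 − (23/47)(1−0) = -23/47
ω_r/ω_s = -23/47

-23/47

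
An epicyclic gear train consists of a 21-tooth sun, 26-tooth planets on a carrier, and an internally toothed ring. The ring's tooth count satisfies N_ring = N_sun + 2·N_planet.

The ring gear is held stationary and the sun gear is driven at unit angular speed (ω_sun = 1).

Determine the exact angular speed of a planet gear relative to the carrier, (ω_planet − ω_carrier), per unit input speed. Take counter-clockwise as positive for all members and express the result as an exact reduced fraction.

N_ring = 21 + 2·26 = 73
21(ω_s−ω_c) = −73(ω_r−ω_c),  ω_r=0, ω_s=1
21(1−ω_c) = −73(0−ω_c)  ⇒  94ω_c = 21  ⇒  ω_c = 21/94
sun–planet: 21·(1−21/94) = −26·(ω_p−ω_c)  ⇒  ω_p−ω_c = −(21/26)·(73/94) = -1533/2444

-1533/2444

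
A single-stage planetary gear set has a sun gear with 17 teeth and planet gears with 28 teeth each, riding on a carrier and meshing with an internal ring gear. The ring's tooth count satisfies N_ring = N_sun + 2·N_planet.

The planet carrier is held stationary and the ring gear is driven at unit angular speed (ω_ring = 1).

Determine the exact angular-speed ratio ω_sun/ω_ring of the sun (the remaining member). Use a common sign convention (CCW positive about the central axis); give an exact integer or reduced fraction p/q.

N_ring = 17 + 2·28 = 73
17(ω_s−ω_c) = −73(ω_r−ω_c),  ω_c=0, ω_r=1
ω_s = 0 − (73/17)(1−0) = -73/17
ω_s/ω_r = -73/17

-73/17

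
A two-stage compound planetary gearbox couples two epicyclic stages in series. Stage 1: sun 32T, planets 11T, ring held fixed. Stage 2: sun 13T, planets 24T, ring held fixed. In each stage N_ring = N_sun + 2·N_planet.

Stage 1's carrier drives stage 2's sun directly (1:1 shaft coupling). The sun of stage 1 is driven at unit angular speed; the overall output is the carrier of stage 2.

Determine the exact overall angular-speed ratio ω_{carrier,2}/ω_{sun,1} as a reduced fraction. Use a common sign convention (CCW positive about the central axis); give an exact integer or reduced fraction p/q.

104/1591

Stage 1: N_ring = 32 + 2·11 = 54
Stage 1: 32(ω_s−ω_c) = −54(ω_r−ω_c),  ω_r=0, ω_s=1
Stage 1: 32(1−ω_c) = −54(0−ω_c)  ⇒  86ω_c = 32  ⇒  ω_c = 16/43
  ⇒ ω_c¹/ω_s¹ = 16/43
Stage 2: N_ring = 13 + 2·24 = 61
Stage 2: 13(ω_s−ω_c) = −61(ω_r−ω_c),  ω_r=0, ω_s=1
Stage 2: 13(1−ω_c) = −61(0−ω_c)  ⇒  74ω_c = 13  ⇒  ω_c = 13/74
  ⇒ ω_c²/ω_s² = 13/74
Coupling ω_s² = ω_c¹ ⇒ overall = 16/43 × 13/74 = 104/1591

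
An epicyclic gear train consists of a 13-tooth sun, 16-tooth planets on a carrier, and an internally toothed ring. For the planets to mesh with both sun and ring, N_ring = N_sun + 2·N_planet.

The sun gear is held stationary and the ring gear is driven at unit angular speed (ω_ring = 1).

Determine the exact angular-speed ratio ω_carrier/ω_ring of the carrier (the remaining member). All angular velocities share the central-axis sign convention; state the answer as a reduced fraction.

45/58

N_ring = 13 + 2·16 = 45
13(ω_s−ω_c) = −45(ω_r−ω_c),  ω_s=0, ω_r=1
13(0−ω_c) = −45(1−ω_c)  ⇒  58ω_c = 45  ⇒  ω_c = 45/58
ω_c/ω_r = 45/58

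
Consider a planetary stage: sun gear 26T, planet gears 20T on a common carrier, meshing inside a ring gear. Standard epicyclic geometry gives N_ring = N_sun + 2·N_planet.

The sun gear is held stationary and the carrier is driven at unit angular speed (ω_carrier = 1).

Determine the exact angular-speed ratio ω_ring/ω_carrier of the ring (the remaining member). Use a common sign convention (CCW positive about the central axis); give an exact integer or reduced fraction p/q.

46/33

N_ring = 26 + 2·20 = 66
26(ω_s−ω_c) = −66(ω_r−ω_c),  ω_s=0, ω_c=1
ω_r = 1 − (26/66)(0−1) = 46/33
ω_r/ω_c = 46/33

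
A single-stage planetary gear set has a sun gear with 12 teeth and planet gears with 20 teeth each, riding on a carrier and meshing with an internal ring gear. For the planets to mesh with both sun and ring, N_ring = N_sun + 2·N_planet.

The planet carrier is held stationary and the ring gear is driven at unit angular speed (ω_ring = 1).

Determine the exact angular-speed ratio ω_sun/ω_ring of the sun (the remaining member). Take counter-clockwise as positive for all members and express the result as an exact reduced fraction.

N_ring = 12 + 2·20 = 52
12(ω_s−ω_c) = −52(ω_r−ω_c),  ω_c=0, ω_r=1
ω_s = 0 − (52/12)(1−0) = -13/3
ω_s/ω_r = -13/3

-13/3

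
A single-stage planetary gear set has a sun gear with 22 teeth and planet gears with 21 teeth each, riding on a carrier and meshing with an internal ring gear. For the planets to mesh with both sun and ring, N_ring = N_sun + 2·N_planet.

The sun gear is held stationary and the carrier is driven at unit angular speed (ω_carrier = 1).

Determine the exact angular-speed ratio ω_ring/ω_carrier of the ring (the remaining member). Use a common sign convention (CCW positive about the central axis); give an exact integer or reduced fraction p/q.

43/32

N_ring = 22 + 2·21 = 64
22(ω_s−ω_c) = −64(ω_r−ω_c),  ω_s=0, ω_c=1
ω_r = 1 − (22/64)(0−1) = 43/32
ω_r/ω_c = 43/32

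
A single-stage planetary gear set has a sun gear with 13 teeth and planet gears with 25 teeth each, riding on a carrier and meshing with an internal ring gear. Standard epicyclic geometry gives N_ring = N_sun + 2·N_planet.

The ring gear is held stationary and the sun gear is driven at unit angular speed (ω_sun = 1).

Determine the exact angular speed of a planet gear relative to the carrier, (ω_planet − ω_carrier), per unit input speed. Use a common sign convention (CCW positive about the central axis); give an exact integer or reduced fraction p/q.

N_ring = 13 + 2·25 = 63
13(ω_s−ω_c) = −63(ω_r−ω_c),  ω_r=0, ω_s=1
13(1−ω_c) = −63(0−ω_c)  ⇒  76ω_c = 13  ⇒  ω_c = 13/76
sun–planet: 13·(1−13/76) = −25·(ω_p−ω_c)  ⇒  ω_p−ω_c = −(13/25)·(63/76) = -819/1900

-819/1900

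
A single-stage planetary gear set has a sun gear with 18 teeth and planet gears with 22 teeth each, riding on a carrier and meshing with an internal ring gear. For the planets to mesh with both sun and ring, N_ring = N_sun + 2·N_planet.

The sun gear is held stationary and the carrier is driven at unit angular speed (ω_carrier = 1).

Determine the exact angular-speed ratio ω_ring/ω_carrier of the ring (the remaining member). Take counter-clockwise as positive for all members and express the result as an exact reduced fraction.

40/31

N_ring = 18 + 2·22 = 62
18(ω_s−ω_c) = −62(ω_r−ω_c),  ω_s=0, ω_c=1
ω_r = 1 − (18/62)(0−1) = 40/31
ω_r/ω_c = 40/31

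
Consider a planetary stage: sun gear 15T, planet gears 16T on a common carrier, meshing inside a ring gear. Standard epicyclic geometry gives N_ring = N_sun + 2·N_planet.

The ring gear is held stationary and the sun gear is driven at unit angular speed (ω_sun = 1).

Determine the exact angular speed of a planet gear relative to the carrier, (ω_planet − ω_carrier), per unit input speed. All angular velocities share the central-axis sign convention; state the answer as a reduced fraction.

-705/992

N_ring = 15 + 2·16 = 47
15(ω_s−ω_c) = −47(ω_r−ω_c),  ω_r=0, ω_s=1
15(1−ω_c) = −47(0−ω_c)  ⇒  62ω_c = 15  ⇒  ω_c = 15/62
sun–planet: 15·(1−15/62) = −16·(ω_p−ω_c)  ⇒  ω_p−ω_c = −(15/16)·(47/62) = -705/992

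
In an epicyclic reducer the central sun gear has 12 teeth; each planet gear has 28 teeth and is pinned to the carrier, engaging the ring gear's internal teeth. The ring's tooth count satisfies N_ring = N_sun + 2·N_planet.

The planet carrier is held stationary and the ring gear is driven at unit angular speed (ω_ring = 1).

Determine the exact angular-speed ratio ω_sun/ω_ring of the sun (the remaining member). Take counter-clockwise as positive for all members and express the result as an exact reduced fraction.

N_ring = 12 + 2·28 = 68
12(ω_s−ω_c) = −68(ω_r−ω_c),  ω_c=0, ω_r=1
ω_s = 0 − (68/12)(1−0) = -17/3
ω_s/ω_r = -17/3

-17/3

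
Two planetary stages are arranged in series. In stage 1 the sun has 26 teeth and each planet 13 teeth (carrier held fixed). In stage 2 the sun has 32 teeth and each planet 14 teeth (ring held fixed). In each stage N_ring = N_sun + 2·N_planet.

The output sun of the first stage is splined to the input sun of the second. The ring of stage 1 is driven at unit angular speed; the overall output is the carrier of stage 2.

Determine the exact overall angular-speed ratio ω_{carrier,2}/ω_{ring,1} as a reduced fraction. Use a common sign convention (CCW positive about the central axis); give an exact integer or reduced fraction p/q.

Stage 1: N_ring = 26 + 2·13 = 52
Stage 1: 26(ω_s−ω_c) = −52(ω_r−ω_c),  ω_c=0, ω_r=1
Stage 1: ω_s = 0 − (52/26)(1−0) = -2
  ⇒ ω_s¹/ω_r¹ = -2
Stage 2: N_ring = 32 + 2·14 = 60
Stage 2: 32(ω_s−ω_c) = −60(ω_r−ω_c),  ω_r=0, ω_s=1
Stage 2: 32(1−ω_c) = −60(0−ω_c)  ⇒  92ω_c = 32  ⇒  ω_c = 8/23
  ⇒ ω_c²/ω_s² = 8/23
Coupling ω_s² = ω_s¹ ⇒ overall = -2 × 8/23 = -16/23

-16/23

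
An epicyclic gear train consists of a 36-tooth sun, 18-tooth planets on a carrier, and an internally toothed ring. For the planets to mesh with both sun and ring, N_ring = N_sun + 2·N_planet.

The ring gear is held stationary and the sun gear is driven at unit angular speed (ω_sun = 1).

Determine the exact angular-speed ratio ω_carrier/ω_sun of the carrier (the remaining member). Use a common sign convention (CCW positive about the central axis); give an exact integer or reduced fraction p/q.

N_ring = 36 + 2·18 = 72
36(ω_s−ω_c) = −72(ω_r−ω_c),  ω_r=0, ω_s=1
36(1−ω_c) = −72(0−ω_c)  ⇒  108ω_c = 36  ⇒  ω_c = 1/3
ω_c/ω_s = 1/3

1/3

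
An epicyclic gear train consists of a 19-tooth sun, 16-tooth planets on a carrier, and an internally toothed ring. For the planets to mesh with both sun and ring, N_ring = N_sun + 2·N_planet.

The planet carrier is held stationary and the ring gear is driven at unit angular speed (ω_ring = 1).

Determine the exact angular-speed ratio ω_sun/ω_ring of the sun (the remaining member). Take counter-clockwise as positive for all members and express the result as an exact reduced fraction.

-51/19

N_ring = 19 + 2·16 = 51
19(ω_s−ω_c) = −51(ω_r−ω_c),  ω_c=0, ω_r=1
ω_s = 0 − (51/19)(1−0) = -51/19
ω_s/ω_r = -51/19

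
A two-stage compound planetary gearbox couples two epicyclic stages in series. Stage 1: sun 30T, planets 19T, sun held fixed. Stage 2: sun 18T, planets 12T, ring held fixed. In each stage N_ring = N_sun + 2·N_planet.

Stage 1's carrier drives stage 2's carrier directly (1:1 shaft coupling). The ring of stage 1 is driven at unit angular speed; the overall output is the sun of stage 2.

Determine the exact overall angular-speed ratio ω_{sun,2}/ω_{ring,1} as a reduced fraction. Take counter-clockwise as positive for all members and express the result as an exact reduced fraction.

Stage 1: N_ring = 30 + 2·19 = 68
Stage 1: 30(ω_s−ω_c) = −68(ω_r−ω_c),  ω_s=0, ω_r=1
Stage 1: 30(0−ω_c) = −68(1−ω_c)  ⇒  98ω_c = 68  ⇒  ω_c = 34/49
  ⇒ ω_c¹/ω_r¹ = 34/49
Stage 2: N_ring = 18 + 2·12 = 42
Stage 2: 18(ω_s−ω_c) = −42(ω_r−ω_c),  ω_r=0, ω_c=1
Stage 2: ω_s = 1 − (42/18)(0−1) = 10/3
  ⇒ ω_s²/ω_c² = 10/3
Coupling ω_c² = ω_c¹ ⇒ overall = 34/49 × 10/3 = 340/147

340/147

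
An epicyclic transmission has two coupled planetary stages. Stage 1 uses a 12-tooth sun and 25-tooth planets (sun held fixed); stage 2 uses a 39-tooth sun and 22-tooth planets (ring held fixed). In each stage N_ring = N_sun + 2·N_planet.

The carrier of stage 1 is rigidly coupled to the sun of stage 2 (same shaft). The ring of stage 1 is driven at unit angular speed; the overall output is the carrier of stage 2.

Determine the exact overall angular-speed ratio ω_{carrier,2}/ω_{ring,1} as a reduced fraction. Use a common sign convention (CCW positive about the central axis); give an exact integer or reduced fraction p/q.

1209/4514

Stage 1: N_ring = 12 + 2·25 = 62
Stage 1: 12(ω_s−ω_c) = −62(ω_r−ω_c),  ω_s=0, ω_r=1
Stage 1: 12(0−ω_c) = −62(1−ω_c)  ⇒  74ω_c = 62  ⇒  ω_c = 31/37
  ⇒ ω_c¹/ω_r¹ = 31/37
Stage 2: N_ring = 39 + 2·22 = 83
Stage 2: 39(ω_s−ω_c) = −83(ω_r−ω_c),  ω_r=0, ω_s=1
Stage 2: 39(1−ω_c) = −83(0−ω_c)  ⇒  122ω_c = 39  ⇒  ω_c = 39/122
  ⇒ ω_c²/ω_s² = 39/122
Coupling ω_s² = ω_c¹ ⇒ overall = 31/37 × 39/122 = 1209/4514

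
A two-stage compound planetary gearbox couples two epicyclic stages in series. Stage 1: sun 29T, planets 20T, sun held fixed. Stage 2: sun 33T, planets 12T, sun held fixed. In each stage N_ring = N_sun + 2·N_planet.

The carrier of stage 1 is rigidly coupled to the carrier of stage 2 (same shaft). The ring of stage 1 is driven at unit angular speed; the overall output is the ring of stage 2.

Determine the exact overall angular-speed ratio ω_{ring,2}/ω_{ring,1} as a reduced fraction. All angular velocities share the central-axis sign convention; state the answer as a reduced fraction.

1035/931

Stage 1: N_ring = 29 + 2·20 = 69
Stage 1: 29(ω_s−ω_c) = −69(ω_r−ω_c),  ω_s=0, ω_r=1
Stage 1: 29(0−ω_c) = −69(1−ω_c)  ⇒  98ω_c = 69  ⇒  ω_c = 69/98
  ⇒ ω_c¹/ω_r¹ = 69/98
Stage 2: N_ring = 33 + 2·12 = 57
Stage 2: 33(ω_s−ω_c) = −57(ω_r−ω_c),  ω_s=0, ω_c=1
Stage 2: ω_r = 1 − (33/57)(0−1) = 30/19
  ⇒ ω_r²/ω_c² = 30/19
Coupling ω_c² = ω_c¹ ⇒ overall = 69/98 × 30/19 = 1035/931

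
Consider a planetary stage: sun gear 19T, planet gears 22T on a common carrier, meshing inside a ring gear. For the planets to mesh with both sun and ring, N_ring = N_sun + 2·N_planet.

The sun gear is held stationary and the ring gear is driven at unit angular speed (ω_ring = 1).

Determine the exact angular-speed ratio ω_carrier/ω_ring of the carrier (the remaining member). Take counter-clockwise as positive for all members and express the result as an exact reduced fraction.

63/82

N_ring = 19 + 2·22 = 63
19(ω_s−ω_c) = −63(ω_r−ω_c),  ω_s=0, ω_r=1
19(0−ω_c) = −63(1−ω_c)  ⇒  82ω_c = 63  ⇒  ω_c = 63/82
ω_c/ω_r = 63/82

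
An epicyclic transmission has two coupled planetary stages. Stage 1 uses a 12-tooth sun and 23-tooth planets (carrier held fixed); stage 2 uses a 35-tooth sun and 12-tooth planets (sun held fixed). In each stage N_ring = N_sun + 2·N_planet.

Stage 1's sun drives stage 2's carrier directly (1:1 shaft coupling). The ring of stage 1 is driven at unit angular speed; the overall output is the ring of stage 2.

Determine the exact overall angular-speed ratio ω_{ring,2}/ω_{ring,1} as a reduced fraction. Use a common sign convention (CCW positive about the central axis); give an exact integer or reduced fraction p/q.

-1363/177

Stage 1: N_ring = 12 + 2·23 = 58
Stage 1: 12(ω_s−ω_c) = −58(ω_r−ω_c),  ω_c=0, ω_r=1
Stage 1: ω_s = 0 − (58/12)(1−0) = -29/6
  ⇒ ω_s¹/ω_r¹ = -29/6
Stage 2: N_ring = 35 + 2·12 = 59
Stage 2: 35(ω_s−ω_c) = −59(ω_r−ω_c),  ω_s=0, ω_c=1
Stage 2: ω_r = 1 − (35/59)(0−1) = 94/59
  ⇒ ω_r²/ω_c² = 94/59
Coupling ω_c² = ω_s¹ ⇒ overall = -29/6 × 94/59 = -1363/177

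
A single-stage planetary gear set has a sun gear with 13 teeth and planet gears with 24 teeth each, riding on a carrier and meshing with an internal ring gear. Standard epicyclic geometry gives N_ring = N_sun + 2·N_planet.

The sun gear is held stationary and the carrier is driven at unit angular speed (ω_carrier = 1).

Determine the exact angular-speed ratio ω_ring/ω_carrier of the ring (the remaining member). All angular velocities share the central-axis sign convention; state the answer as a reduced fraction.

N_ring = 13 + 2·24 = 61
13(ω_s−ω_c) = −61(ω_r−ω_c),  ω_s=0, ω_c=1
ω_r = 1 − (13/61)(0−1) = 74/61
ω_r/ω_c = 74/61

74/61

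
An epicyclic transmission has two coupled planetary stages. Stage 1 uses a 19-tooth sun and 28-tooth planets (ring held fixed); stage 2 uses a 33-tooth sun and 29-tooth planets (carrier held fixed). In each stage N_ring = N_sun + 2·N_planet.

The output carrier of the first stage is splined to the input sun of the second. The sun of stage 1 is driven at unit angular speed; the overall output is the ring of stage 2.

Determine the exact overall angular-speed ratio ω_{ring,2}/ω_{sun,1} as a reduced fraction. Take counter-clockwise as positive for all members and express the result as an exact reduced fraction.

-627/8554

Stage 1: N_ring = 19 + 2·28 = 75
Stage 1: 19(ω_s−ω_c) = −75(ω_r−ω_c),  ω_r=0, ω_s=1
Stage 1: 19(1−ω_c) = −75(0−ω_c)  ⇒  94ω_c = 19  ⇒  ω_c = 19/94
  ⇒ ω_c¹/ω_s¹ = 19/94
Stage 2: N_ring = 33 + 2·29 = 91
Stage 2: 33(ω_s−ω_c) = −91(ω_r−ω_c),  ω_c=0, ω_s=1
Stage 2: ω_r = 0 − (33/91)(1−0) = -33/91
  ⇒ ω_r²/ω_s² = -33/91
Coupling ω_s² = ω_c¹ ⇒ overall = 19/94 × -33/91 = -627/8554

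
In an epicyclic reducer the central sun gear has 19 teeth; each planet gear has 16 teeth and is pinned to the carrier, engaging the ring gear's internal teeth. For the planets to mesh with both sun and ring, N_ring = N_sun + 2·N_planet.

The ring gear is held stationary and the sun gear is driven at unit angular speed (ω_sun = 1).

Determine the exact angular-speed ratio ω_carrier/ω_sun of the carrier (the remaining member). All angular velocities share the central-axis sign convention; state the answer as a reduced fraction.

19/70

N_ring = 19 + 2·16 = 51
19(ω_s−ω_c) = −51(ω_r−ω_c),  ω_r=0, ω_s=1
19(1−ω_c) = −51(0−ω_c)  ⇒  70ω_c = 19  ⇒  ω_c = 19/70
ω_c/ω_s = 19/70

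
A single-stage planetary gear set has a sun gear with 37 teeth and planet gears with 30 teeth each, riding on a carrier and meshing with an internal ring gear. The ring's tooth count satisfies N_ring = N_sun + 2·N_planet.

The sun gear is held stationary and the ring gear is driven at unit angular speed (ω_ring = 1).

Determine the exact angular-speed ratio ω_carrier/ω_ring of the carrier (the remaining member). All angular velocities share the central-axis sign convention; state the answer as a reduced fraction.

N_ring = 37 + 2·30 = 97
37(ω_s−ω_c) = −97(ω_r−ω_c),  ω_s=0, ω_r=1
37(0−ω_c) = −97(1−ω_c)  ⇒  134ω_c = 97  ⇒  ω_c = 97/134
ω_c/ω_r = 97/134

97/134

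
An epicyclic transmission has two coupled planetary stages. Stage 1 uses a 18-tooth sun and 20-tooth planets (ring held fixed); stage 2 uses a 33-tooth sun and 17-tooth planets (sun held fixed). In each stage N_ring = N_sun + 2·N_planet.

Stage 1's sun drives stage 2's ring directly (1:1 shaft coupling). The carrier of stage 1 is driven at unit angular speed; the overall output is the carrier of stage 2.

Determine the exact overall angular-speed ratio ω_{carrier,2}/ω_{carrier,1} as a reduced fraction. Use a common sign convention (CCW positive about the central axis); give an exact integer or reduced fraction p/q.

1273/450

Stage 1: N_ring = 18 + 2·20 = 58
Stage 1: 18(ω_s−ω_c) = −58(ω_r−ω_c),  ω_r=0, ω_c=1
Stage 1: ω_s = 1 − (58/18)(0−1) = 38/9
  ⇒ ω_s¹/ω_c¹ = 38/9
Stage 2: N_ring = 33 + 2·17 = 67
Stage 2: 33(ω_s−ω_c) = −67(ω_r−ω_c),  ω_s=0, ω_r=1
Stage 2: 33(0−ω_c) = −67(1−ω_c)  ⇒  100ω_c = 67  ⇒  ω_c = 67/100
  ⇒ ω_c²/ω_r² = 67/100
Coupling ω_r² = ω_s¹ ⇒ overall = 38/9 × 67/100 = 1273/450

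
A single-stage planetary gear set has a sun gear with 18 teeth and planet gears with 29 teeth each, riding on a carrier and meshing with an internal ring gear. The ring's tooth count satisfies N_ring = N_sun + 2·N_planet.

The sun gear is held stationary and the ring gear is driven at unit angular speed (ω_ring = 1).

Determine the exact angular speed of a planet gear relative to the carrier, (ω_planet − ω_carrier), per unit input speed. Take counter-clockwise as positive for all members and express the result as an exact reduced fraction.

N_ring = 18 + 2·29 = 76
18(ω_s−ω_c) = −76(ω_r−ω_c),  ω_s=0, ω_r=1
18(0−ω_c) = −76(1−ω_c)  ⇒  94ω_c = 76  ⇒  ω_c = 38/47
sun–planet: 18·(0−38/47) = −29·(ω_p−ω_c)  ⇒  ω_p−ω_c = −(18/29)·(-38/47) = 684/1363

684/1363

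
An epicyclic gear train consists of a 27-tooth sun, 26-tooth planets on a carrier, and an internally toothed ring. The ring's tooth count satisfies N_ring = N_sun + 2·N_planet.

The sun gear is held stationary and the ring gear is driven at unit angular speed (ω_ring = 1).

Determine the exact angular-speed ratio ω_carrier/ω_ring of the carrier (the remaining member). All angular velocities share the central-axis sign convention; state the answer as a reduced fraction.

79/106

N_ring = 27 + 2·26 = 79
27(ω_s−ω_c) = −79(ω_r−ω_c),  ω_s=0, ω_r=1
27(0−ω_c) = −79(1−ω_c)  ⇒  106ω_c = 79  ⇒  ω_c = 79/106
ω_c/ω_r = 79/106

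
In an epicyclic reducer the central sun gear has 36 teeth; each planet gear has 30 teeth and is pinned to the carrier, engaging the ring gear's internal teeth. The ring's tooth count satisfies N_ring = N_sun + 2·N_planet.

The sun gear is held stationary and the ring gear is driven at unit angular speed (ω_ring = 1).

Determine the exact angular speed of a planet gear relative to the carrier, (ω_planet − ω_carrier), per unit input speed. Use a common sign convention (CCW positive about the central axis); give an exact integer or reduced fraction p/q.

48/55

N_ring = 36 + 2·30 = 96
36(ω_s−ω_c) = −96(ω_r−ω_c),  ω_s=0, ω_r=1
36(0−ω_c) = −96(1−ω_c)  ⇒  132ω_c = 96  ⇒  ω_c = 8/11
sun–planet: 36·(0−8/11) = −30·(ω_p−ω_c)  ⇒  ω_p−ω_c = −(36/30)·(-8/11) = 48/55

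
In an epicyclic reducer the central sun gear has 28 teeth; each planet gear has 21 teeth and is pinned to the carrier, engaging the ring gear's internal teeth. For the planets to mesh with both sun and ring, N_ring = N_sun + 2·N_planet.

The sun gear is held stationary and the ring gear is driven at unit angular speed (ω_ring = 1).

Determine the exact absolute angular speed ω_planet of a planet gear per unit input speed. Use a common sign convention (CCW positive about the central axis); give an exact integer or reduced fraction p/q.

5/3

N_ring = 28 + 2·21 = 70
28(ω_s−ω_c) = −70(ω_r−ω_c),  ω_s=0, ω_r=1
28(0−ω_c) = −70(1−ω_c)  ⇒  98ω_c = 70  ⇒  ω_c = 5/7
sun–planet: 28·(0−5/7) = −21·(ω_p−ω_c)  ⇒  ω_p−ω_c = −(28/21)·(-5/7) = 20/21
ω_p = 5/7 + 20/21 = 5/3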